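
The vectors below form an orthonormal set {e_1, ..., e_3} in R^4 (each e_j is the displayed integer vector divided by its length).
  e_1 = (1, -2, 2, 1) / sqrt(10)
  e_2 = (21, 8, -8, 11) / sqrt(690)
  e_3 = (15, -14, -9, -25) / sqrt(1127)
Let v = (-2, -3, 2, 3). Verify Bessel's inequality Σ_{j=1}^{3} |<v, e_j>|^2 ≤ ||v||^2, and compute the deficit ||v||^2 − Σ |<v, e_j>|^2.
Σ |<v, e_j>|^2 = 3146/147; ||v||^2 = 26; deficit = 676/147

Write each e_j = u_j / sqrt(<u_j, u_j>) where u_j is the displayed integer vector. Then <v, e_j> = <v, u_j> / sqrt(<u_j, u_j>), so |<v, e_j>|^2 = <v, u_j>^2 / <u_j, u_j>.
Coefficients: <v, e_1> = 11/sqrt(10), <v, e_2> = -49/sqrt(690), <v, e_3> = -81/sqrt(1127).
Square and sum: Σ |<v, e_j>|^2 = 3146/147.
Compute ||v||^2 = v·v = 26.
Deficit = 26 − 3146/147 = 676/147 ≥ 0, confirming Bessel's inequality. (The deficit equals ||v − Σ <v,e_j> e_j||^2, the squared distance from v to span{e_j}.)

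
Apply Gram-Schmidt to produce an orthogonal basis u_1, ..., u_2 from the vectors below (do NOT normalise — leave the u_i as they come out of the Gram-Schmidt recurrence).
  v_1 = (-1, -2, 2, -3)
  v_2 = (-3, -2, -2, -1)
Orthogonal basis:
  u_1 = (-1, -2, 2, -3)
  u_2 = (-8/3, -4/3, -8/3, 0)

Apply the Gram-Schmidt recurrence
  u_1 = v_1
  u_i = v_i − Σ_{j<i} ((v_i · u_j) / (u_j · u_j)) · u_j.

Step by step this gives:
  u_1 = (-1, -2, 2, -3)
  u_2 = (-8/3, -4/3, -8/3, 0)

Orthogonality check:
  u_2 · u_1 = 0 (should be 0)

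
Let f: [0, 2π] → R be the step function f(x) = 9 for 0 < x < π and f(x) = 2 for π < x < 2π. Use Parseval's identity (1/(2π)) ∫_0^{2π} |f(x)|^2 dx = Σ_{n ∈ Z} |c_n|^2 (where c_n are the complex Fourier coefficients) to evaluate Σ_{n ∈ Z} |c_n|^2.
Σ |c_n|^2 = 85/2

Parseval equates the L^2 energy of f (normalised by 1/(2π)) with the ℓ^2 sum of its Fourier coefficients: (1/(2π)) ∫_0^{2π} |f|^2 = Σ |c_n|^2.
Compute the left side: (1/(2π)) [∫_0^π 9^2 dx + ∫_π^{2π} 2^2 dx] = (1/(2π)) · (81π + 4π) = (81 + 4)/2 = 85/2.
So Σ_{n ∈ Z} |c_n|^2 = 85/2.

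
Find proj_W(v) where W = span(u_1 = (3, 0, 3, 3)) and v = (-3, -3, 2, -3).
proj_W(v) = (-4/3, 0, -4/3, -4/3)

Set up U = [u_1 | ... | u_1] ∈ R^(4×1). The projector onto W = col(U) is P = U (U^T U)^(-1) U^T.
Compute U^T U =
  [27],
and U^T v = (-12).
Solve U^T U · c = U^T v for the coefficients: c = (-4/9). The projection is proj_W(v) = U c.
Check: (v - proj_W(v)) · u_1 = 0  (should be 0).
Result: proj_W(v) = (-4/3, 0, -4/3, -4/3).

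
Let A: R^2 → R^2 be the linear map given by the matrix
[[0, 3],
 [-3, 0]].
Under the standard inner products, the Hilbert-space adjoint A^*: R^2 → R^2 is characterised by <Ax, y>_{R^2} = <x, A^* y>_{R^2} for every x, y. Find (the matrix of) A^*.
A^* = A^T =
[[0, -3],
 [3, 0]]

For real matrices with standard dot products, the defining identity <Ax, y> = <x, A^* y> gives (Ax)^T y = x^T (A^*) y, i.e. x^T A^T y = x^T (A^*) y. Since this holds for all x, y, we must have A^* = A^T. Therefore
A^* =
[[0, -3],
 [3, 0]].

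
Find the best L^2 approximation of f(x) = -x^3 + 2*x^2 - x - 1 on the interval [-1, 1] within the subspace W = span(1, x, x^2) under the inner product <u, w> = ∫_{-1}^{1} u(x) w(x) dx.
g(x) = 2*x^2 - 8*x/5 - 1

The best approximation g ∈ W is the orthogonal projection of f onto W. Writing g = a_0 + a_1 x + a_2 x^2, the coefficients solve the normal equations G · a = b where
  G_{ij} = <φ_i, φ_j> and b_i = <f, φ_i>, with φ_0 = 1, φ_1 = x, φ_2 = x^2.
G =
  [2, 0, 2/3]
  [0, 2/3, 0]
  [2/3, 0, 2/5],
b = (-2/3, -16/15, 2/15).
Solving gives a_0 = -1, a_1 = -8/5, a_2 = 2, so
  g(x) = 2*x^2 - 8*x/5 - 1.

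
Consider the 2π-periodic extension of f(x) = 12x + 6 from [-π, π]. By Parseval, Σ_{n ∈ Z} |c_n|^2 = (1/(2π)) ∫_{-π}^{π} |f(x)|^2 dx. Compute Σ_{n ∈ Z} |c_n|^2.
Σ |c_n|^2 = 48π^2 + 36

Expand and integrate term by term over [-π, π]:
  ∫ (12x)^2 dx = 144·(2π^3/3); ∫ 2·12·(6)·x dx = 0 (odd integrand); ∫ 6^2 dx = 36·2π.
So (1/(2π)) ∫_{-π}^{π} (12x + 6)^2 dx = 144π^2/3 + 36 = 48π^2 + 36.
Parseval ⇒ Σ |c_n|^2 = 48π^2 + 36.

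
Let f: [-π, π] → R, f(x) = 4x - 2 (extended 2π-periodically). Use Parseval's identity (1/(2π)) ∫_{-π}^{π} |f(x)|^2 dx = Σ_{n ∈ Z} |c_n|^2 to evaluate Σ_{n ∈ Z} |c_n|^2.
Σ |c_n|^2 = 16π^2/3 + 4

Expand and integrate term by term over [-π, π]:
  ∫ (4x)^2 dx = 16·(2π^3/3); ∫ 2·4·(-2)·x dx = 0 (odd integrand); ∫ (-2)^2 dx = 4·2π.
So (1/(2π)) ∫_{-π}^{π} (4x - 2)^2 dx = 16π^2/3 + 4 = 16π^2/3 + 4.
Parseval ⇒ Σ |c_n|^2 = 16π^2/3 + 4.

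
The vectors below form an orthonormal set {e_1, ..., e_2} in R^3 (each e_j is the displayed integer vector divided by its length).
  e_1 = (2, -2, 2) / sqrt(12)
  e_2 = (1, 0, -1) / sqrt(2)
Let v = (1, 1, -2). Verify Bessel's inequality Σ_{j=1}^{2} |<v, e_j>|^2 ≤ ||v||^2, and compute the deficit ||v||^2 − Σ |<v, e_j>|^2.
Σ |<v, e_j>|^2 = 35/6; ||v||^2 = 6; deficit = 1/6

Write each e_j = u_j / sqrt(<u_j, u_j>) where u_j is the displayed integer vector. Then <v, e_j> = <v, u_j> / sqrt(<u_j, u_j>), so |<v, e_j>|^2 = <v, u_j>^2 / <u_j, u_j>.
Coefficients: <v, e_1> = -4/sqrt(12), <v, e_2> = 3/sqrt(2).
Square and sum: Σ |<v, e_j>|^2 = 35/6.
Compute ||v||^2 = v·v = 6.
Deficit = 6 − 35/6 = 1/6 ≥ 0, confirming Bessel's inequality. (The deficit equals ||v − Σ <v,e_j> e_j||^2, the squared distance from v to span{e_j}.)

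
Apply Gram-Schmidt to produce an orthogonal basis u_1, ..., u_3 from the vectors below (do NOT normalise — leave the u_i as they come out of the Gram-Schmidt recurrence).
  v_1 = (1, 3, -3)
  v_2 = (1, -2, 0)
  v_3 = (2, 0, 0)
Orthogonal basis:
  u_1 = (1, 3, -3)
  u_2 = (24/19, -23/19, -15/19)
  u_3 = (36/35, 18/35, 6/7)

Apply the Gram-Schmidt recurrence
  u_1 = v_1
  u_i = v_i − Σ_{j<i} ((v_i · u_j) / (u_j · u_j)) · u_j.

Step by step this gives:
  u_1 = (1, 3, -3)
  u_2 = (24/19, -23/19, -15/19)
  u_3 = (36/35, 18/35, 6/7)

Orthogonality check:
  u_2 · u_1 = 0 (should be 0)
  u_3 · u_1 = 0 (should be 0)
  u_3 · u_2 = 0 (should be 0)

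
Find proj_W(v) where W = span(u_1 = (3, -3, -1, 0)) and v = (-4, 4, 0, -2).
proj_W(v) = (-72/19, 72/19, 24/19, 0)

Set up U = [u_1 | ... | u_1] ∈ R^(4×1). The projector onto W = col(U) is P = U (U^T U)^(-1) U^T.
Compute U^T U =
  [19],
and U^T v = (-24).
Solve U^T U · c = U^T v for the coefficients: c = (-24/19). The projection is proj_W(v) = U c.
Check: (v - proj_W(v)) · u_1 = 0  (should be 0).
Result: proj_W(v) = (-72/19, 72/19, 24/19, 0).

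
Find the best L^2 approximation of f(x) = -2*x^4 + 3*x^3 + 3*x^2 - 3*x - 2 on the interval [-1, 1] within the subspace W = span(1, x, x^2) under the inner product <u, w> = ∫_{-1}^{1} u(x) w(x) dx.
g(x) = 9*x^2/7 - 6*x/5 - 64/35

The best approximation g ∈ W is the orthogonal projection of f onto W. Writing g = a_0 + a_1 x + a_2 x^2, the coefficients solve the normal equations G · a = b where
  G_{ij} = <φ_i, φ_j> and b_i = <f, φ_i>, with φ_0 = 1, φ_1 = x, φ_2 = x^2.
G =
  [2, 0, 2/3]
  [0, 2/3, 0]
  [2/3, 0, 2/5],
b = (-14/5, -4/5, -74/105).
Solving gives a_0 = -64/35, a_1 = -6/5, a_2 = 9/7, so
  g(x) = 9*x^2/7 - 6*x/5 - 64/35.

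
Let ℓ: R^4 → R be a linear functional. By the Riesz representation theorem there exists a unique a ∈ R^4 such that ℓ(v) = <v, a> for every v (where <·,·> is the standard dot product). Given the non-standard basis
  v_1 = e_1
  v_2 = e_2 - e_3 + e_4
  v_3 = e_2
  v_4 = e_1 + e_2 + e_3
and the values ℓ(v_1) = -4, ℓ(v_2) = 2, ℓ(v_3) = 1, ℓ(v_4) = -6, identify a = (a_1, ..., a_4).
a = (-4, 1, -3, -2)

Write a = (a_1, ..., a_4) in the standard basis. For each basis vector v_i, ℓ(v_i) = <v_i, a> is a linear equation in the a_j's. Collect the n equations into a matrix system V a = ℓ, where row i of V is v_i (expressed in the standard basis). Since V is invertible (lower-triangular with 1s on the diagonal, up to permutation), solve by back-substitution:
  V =
[[1, 0, 0, 0],
 [0, 1, -1, 1],
 [0, 1, 0, 0],
 [1, 1, 1, 0]]
  V a = (-4, 2, 1, -6)
Solving gives a = (-4, 1, -3, -2).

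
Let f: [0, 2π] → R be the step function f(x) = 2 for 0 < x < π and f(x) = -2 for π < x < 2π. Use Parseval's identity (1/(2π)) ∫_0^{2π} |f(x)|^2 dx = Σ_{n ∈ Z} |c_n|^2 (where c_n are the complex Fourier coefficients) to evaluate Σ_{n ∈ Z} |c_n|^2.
Σ |c_n|^2 = 4

Parseval equates the L^2 energy of f (normalised by 1/(2π)) with the ℓ^2 sum of its Fourier coefficients: (1/(2π)) ∫_0^{2π} |f|^2 = Σ |c_n|^2.
Compute the left side: (1/(2π)) [∫_0^π 2^2 dx + ∫_π^{2π} (-2)^2 dx] = (1/(2π)) · (4π + 4π) = (4 + 4)/2 = 4.
So Σ_{n ∈ Z} |c_n|^2 = 4.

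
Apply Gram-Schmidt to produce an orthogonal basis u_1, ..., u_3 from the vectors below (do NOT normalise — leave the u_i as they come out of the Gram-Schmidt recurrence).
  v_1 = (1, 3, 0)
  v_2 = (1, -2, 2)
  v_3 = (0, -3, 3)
Orthogonal basis:
  u_1 = (1, 3, 0)
  u_2 = (3/2, -1/2, 2)
  u_3 = (-54/65, 18/65, 9/13)

Apply the Gram-Schmidt recurrence
  u_1 = v_1
  u_i = v_i − Σ_{j<i} ((v_i · u_j) / (u_j · u_j)) · u_j.

Step by step this gives:
  u_1 = (1, 3, 0)
  u_2 = (3/2, -1/2, 2)
  u_3 = (-54/65, 18/65, 9/13)

Orthogonality check:
  u_2 · u_1 = 0 (should be 0)
  u_3 · u_1 = 0 (should be 0)
  u_3 · u_2 = 0 (should be 0)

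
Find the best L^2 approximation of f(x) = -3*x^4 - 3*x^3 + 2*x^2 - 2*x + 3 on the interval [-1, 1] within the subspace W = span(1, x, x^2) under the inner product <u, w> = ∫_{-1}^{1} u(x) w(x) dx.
g(x) = -4*x^2/7 - 19*x/5 + 114/35

The best approximation g ∈ W is the orthogonal projection of f onto W. Writing g = a_0 + a_1 x + a_2 x^2, the coefficients solve the normal equations G · a = b where
  G_{ij} = <φ_i, φ_j> and b_i = <f, φ_i>, with φ_0 = 1, φ_1 = x, φ_2 = x^2.
G =
  [2, 0, 2/3]
  [0, 2/3, 0]
  [2/3, 0, 2/5],
b = (92/15, -38/15, 68/35).
Solving gives a_0 = 114/35, a_1 = -19/5, a_2 = -4/7, so
  g(x) = -4*x^2/7 - 19*x/5 + 114/35.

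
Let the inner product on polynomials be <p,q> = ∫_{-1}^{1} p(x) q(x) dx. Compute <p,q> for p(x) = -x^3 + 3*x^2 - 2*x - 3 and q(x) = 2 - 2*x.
<p,q> = -68/15

Expand the product: p(x)·q(x) = 2*x^4 - 8*x^3 + 10*x^2 + 2*x - 6.
∫_{-1}^{1} of each monomial x^k gives [2/(k+1) if k even, 0 if k odd]. Integrating term-by-term (or equivalently evaluating the antiderivative F(x) = 2*x^5/5 - 2*x^4 + 10*x^3/3 + x^2 - 6*x at the endpoints):
  F(1) − F(−1) = -49/15 − (19/15) = -68/15.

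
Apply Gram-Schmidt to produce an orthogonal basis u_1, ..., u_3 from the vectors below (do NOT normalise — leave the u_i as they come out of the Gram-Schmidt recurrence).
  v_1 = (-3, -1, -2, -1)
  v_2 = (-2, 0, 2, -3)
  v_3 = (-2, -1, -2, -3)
Orthogonal basis:
  u_1 = (-3, -1, -2, -1)
  u_2 = (-1, 1/3, 8/3, -8/3)
  u_3 = (249/230, -37/230, -102/115, -151/115)

Apply the Gram-Schmidt recurrence
  u_1 = v_1
  u_i = v_i − Σ_{j<i} ((v_i · u_j) / (u_j · u_j)) · u_j.

Step by step this gives:
  u_1 = (-3, -1, -2, -1)
  u_2 = (-1, 1/3, 8/3, -8/3)
  u_3 = (249/230, -37/230, -102/115, -151/115)

Orthogonality check:
  u_2 · u_1 = 0 (should be 0)
  u_3 · u_1 = 0 (should be 0)
  u_3 · u_2 = 0 (should be 0)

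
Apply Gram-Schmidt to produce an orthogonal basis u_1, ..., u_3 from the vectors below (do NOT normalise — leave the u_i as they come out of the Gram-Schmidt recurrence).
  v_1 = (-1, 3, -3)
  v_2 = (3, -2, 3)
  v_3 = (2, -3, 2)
Orthogonal basis:
  u_1 = (-1, 3, -3)
  u_2 = (39/19, 16/19, 3/19)
  u_3 = (15/47, -30/47, -35/47)

Apply the Gram-Schmidt recurrence
  u_1 = v_1
  u_i = v_i − Σ_{j<i} ((v_i · u_j) / (u_j · u_j)) · u_j.

Step by step this gives:
  u_1 = (-1, 3, -3)
  u_2 = (39/19, 16/19, 3/19)
  u_3 = (15/47, -30/47, -35/47)

Orthogonality check:
  u_2 · u_1 = 0 (should be 0)
  u_3 · u_1 = 0 (should be 0)
  u_3 · u_2 = 0 (should be 0)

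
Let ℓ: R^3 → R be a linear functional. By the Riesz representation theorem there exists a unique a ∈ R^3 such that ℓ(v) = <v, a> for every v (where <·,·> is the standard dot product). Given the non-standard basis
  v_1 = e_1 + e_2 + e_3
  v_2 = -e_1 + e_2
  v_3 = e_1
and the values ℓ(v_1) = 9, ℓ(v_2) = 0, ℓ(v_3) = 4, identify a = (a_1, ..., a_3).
a = (4, 4, 1)

Write a = (a_1, ..., a_3) in the standard basis. For each basis vector v_i, ℓ(v_i) = <v_i, a> is a linear equation in the a_j's. Collect the n equations into a matrix system V a = ℓ, where row i of V is v_i (expressed in the standard basis). Since V is invertible (lower-triangular with 1s on the diagonal, up to permutation), solve by back-substitution:
  V =
[[1, 1, 1],
 [-1, 1, 0],
 [1, 0, 0]]
  V a = (9, 0, 4)
Solving gives a = (4, 4, 1).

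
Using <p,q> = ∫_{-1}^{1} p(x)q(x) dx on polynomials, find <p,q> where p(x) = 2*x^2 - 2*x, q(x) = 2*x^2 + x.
<p,q> = 4/15

Expand the product: p(x)·q(x) = 4*x^4 - 2*x^3 - 2*x^2.
∫_{-1}^{1} of each monomial x^k gives [2/(k+1) if k even, 0 if k odd]. Integrating term-by-term (or equivalently evaluating the antiderivative F(x) = 4*x^5/5 - x^4/2 - 2*x^3/3 at the endpoints):
  F(1) − F(−1) = -11/30 − (-19/30) = 4/15.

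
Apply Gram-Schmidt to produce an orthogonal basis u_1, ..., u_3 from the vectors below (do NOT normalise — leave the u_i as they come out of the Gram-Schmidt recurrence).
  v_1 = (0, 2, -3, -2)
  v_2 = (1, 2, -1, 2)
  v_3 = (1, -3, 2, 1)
Orthogonal basis:
  u_1 = (0, 2, -3, -2)
  u_2 = (1, 28/17, -8/17, 40/17)
  u_3 = (204/161, -21/23, -96/161, -3/161)

Apply the Gram-Schmidt recurrence
  u_1 = v_1
  u_i = v_i − Σ_{j<i} ((v_i · u_j) / (u_j · u_j)) · u_j.

Step by step this gives:
  u_1 = (0, 2, -3, -2)
  u_2 = (1, 28/17, -8/17, 40/17)
  u_3 = (204/161, -21/23, -96/161, -3/161)

Orthogonality check:
  u_2 · u_1 = 0 (should be 0)
  u_3 · u_1 = 0 (should be 0)
  u_3 · u_2 = 0 (should be 0)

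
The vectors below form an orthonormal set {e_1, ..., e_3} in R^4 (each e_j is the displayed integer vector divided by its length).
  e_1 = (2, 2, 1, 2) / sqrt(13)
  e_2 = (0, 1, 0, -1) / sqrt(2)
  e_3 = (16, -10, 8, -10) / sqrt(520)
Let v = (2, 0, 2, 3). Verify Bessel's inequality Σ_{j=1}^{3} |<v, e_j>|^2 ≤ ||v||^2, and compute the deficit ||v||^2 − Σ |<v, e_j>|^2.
Σ |<v, e_j>|^2 = 81/5; ||v||^2 = 17; deficit = 4/5

Write each e_j = u_j / sqrt(<u_j, u_j>) where u_j is the displayed integer vector. Then <v, e_j> = <v, u_j> / sqrt(<u_j, u_j>), so |<v, e_j>|^2 = <v, u_j>^2 / <u_j, u_j>.
Coefficients: <v, e_1> = 12/sqrt(13), <v, e_2> = -3/sqrt(2), <v, e_3> = 18/sqrt(520).
Square and sum: Σ |<v, e_j>|^2 = 81/5.
Compute ||v||^2 = v·v = 17.
Deficit = 17 − 81/5 = 4/5 ≥ 0, confirming Bessel's inequality. (The deficit equals ||v − Σ <v,e_j> e_j||^2, the squared distance from v to span{e_j}.)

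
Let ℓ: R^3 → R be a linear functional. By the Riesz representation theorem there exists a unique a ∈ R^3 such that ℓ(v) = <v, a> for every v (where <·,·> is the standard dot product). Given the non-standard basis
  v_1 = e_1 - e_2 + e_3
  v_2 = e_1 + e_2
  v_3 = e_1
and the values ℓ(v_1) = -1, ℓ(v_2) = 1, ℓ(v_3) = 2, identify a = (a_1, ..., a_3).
a = (2, -1, -4)

Write a = (a_1, ..., a_3) in the standard basis. For each basis vector v_i, ℓ(v_i) = <v_i, a> is a linear equation in the a_j's. Collect the n equations into a matrix system V a = ℓ, where row i of V is v_i (expressed in the standard basis). Since V is invertible (lower-triangular with 1s on the diagonal, up to permutation), solve by back-substitution:
  V =
[[1, -1, 1],
 [1, 1, 0],
 [1, 0, 0]]
  V a = (-1, 1, 2)
Solving gives a = (2, -1, -4).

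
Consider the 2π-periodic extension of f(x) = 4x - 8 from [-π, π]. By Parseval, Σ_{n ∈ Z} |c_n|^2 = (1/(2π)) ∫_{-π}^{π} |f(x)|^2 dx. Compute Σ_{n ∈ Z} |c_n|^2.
Σ |c_n|^2 = 16π^2/3 + 64

Expand and integrate term by term over [-π, π]:
  ∫ (4x)^2 dx = 16·(2π^3/3); ∫ 2·4·(-8)·x dx = 0 (odd integrand); ∫ (-8)^2 dx = 64·2π.
So (1/(2π)) ∫_{-π}^{π} (4x - 8)^2 dx = 16π^2/3 + 64 = 16π^2/3 + 64.
Parseval ⇒ Σ |c_n|^2 = 16π^2/3 + 64.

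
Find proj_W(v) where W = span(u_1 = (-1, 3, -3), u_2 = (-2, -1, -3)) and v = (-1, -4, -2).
proj_W(v) = (-185/101, -383/101, -153/101)

Set up U = [u_1 | ... | u_2] ∈ R^(3×2). The projector onto W = col(U) is P = U (U^T U)^(-1) U^T.
Compute U^T U =
  [19, 8]
  [8, 14],
and U^T v = (-5, 12).
Solve U^T U · c = U^T v for the coefficients: c = (-83/101, 134/101). The projection is proj_W(v) = U c.
Check: (v - proj_W(v)) · u_1 = 0  (should be 0).
Check: (v - proj_W(v)) · u_2 = 0  (should be 0).
Result: proj_W(v) = (-185/101, -383/101, -153/101).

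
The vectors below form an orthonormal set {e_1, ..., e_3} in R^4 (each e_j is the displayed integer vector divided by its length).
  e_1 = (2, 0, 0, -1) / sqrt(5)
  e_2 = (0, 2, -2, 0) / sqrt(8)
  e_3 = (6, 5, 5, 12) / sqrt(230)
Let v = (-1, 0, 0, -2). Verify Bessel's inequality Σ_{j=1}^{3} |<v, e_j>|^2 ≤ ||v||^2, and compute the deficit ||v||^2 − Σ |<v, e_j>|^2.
Σ |<v, e_j>|^2 = 90/23; ||v||^2 = 5; deficit = 25/23

Write each e_j = u_j / sqrt(<u_j, u_j>) where u_j is the displayed integer vector. Then <v, e_j> = <v, u_j> / sqrt(<u_j, u_j>), so |<v, e_j>|^2 = <v, u_j>^2 / <u_j, u_j>.
Coefficients: <v, e_1> = 0/sqrt(5), <v, e_2> = 0/sqrt(8), <v, e_3> = -30/sqrt(230).
Square and sum: Σ |<v, e_j>|^2 = 90/23.
Compute ||v||^2 = v·v = 5.
Deficit = 5 − 90/23 = 25/23 ≥ 0, confirming Bessel's inequality. (The deficit equals ||v − Σ <v,e_j> e_j||^2, the squared distance from v to span{e_j}.)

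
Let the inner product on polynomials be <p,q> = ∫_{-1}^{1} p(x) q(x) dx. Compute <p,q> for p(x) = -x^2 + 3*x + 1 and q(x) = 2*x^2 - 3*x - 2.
<p,q> = -122/15

Expand the product: p(x)·q(x) = -2*x^4 + 9*x^3 - 5*x^2 - 9*x - 2.
∫_{-1}^{1} of each monomial x^k gives [2/(k+1) if k even, 0 if k odd]. Integrating term-by-term (or equivalently evaluating the antiderivative F(x) = -2*x^5/5 + 9*x^4/4 - 5*x^3/3 - 9*x^2/2 - 2*x at the endpoints):
  F(1) − F(−1) = -379/60 − (109/60) = -122/15.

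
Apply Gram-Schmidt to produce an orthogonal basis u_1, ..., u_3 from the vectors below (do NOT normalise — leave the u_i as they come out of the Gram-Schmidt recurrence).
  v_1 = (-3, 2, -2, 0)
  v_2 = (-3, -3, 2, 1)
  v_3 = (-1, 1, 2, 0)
Orthogonal basis:
  u_1 = (-3, 2, -2, 0)
  u_2 = (-54/17, -49/17, 32/17, 1)
  u_3 = (-17/65, 181/130, 116/65, -23/130)

Apply the Gram-Schmidt recurrence
  u_1 = v_1
  u_i = v_i − Σ_{j<i} ((v_i · u_j) / (u_j · u_j)) · u_j.

Step by step this gives:
  u_1 = (-3, 2, -2, 0)
  u_2 = (-54/17, -49/17, 32/17, 1)
  u_3 = (-17/65, 181/130, 116/65, -23/130)

Orthogonality check:
  u_2 · u_1 = 0 (should be 0)
  u_3 · u_1 = 0 (should be 0)
  u_3 · u_2 = 0 (should be 0)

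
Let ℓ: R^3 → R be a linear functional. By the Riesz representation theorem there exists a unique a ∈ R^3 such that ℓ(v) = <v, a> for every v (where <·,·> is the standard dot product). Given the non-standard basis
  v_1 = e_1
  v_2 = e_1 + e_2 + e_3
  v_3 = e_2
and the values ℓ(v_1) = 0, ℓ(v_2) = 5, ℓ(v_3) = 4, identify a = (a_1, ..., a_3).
a = (0, 4, 1)

Write a = (a_1, ..., a_3) in the standard basis. For each basis vector v_i, ℓ(v_i) = <v_i, a> is a linear equation in the a_j's. Collect the n equations into a matrix system V a = ℓ, where row i of V is v_i (expressed in the standard basis). Since V is invertible (lower-triangular with 1s on the diagonal, up to permutation), solve by back-substitution:
  V =
[[1, 0, 0],
 [1, 1, 1],
 [0, 1, 0]]
  V a = (0, 5, 4)
Solving gives a = (0, 4, 1).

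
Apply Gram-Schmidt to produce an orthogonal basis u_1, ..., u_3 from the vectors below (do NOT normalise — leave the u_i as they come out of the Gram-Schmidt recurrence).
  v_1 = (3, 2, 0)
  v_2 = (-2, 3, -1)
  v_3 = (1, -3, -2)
Orthogonal basis:
  u_1 = (3, 2, 0)
  u_2 = (-2, 3, -1)
  u_3 = (37/91, -111/182, -37/14)

Apply the Gram-Schmidt recurrence
  u_1 = v_1
  u_i = v_i − Σ_{j<i} ((v_i · u_j) / (u_j · u_j)) · u_j.

Step by step this gives:
  u_1 = (3, 2, 0)
  u_2 = (-2, 3, -1)
  u_3 = (37/91, -111/182, -37/14)

Orthogonality check:
  u_2 · u_1 = 0 (should be 0)
  u_3 · u_1 = 0 (should be 0)
  u_3 · u_2 = 0 (should be 0)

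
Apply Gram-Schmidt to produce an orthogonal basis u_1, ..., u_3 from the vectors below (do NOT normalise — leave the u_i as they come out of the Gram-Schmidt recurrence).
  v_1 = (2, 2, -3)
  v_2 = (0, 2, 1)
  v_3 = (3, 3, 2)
Orthogonal basis:
  u_1 = (2, 2, -3)
  u_2 = (-2/17, 32/17, 20/17)
  u_3 = (52/21, -13/21, 26/21)

Apply the Gram-Schmidt recurrence
  u_1 = v_1
  u_i = v_i − Σ_{j<i} ((v_i · u_j) / (u_j · u_j)) · u_j.

Step by step this gives:
  u_1 = (2, 2, -3)
  u_2 = (-2/17, 32/17, 20/17)
  u_3 = (52/21, -13/21, 26/21)

Orthogonality check:
  u_2 · u_1 = 0 (should be 0)
  u_3 · u_1 = 0 (should be 0)
  u_3 · u_2 = 0 (should be 0)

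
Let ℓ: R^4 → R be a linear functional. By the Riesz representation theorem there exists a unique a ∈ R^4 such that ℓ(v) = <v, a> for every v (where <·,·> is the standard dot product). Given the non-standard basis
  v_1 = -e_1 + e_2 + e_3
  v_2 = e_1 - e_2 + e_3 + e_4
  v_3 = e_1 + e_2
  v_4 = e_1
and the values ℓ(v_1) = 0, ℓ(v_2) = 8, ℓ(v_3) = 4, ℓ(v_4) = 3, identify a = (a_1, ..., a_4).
a = (3, 1, 2, 4)

Write a = (a_1, ..., a_4) in the standard basis. For each basis vector v_i, ℓ(v_i) = <v_i, a> is a linear equation in the a_j's. Collect the n equations into a matrix system V a = ℓ, where row i of V is v_i (expressed in the standard basis). Since V is invertible (lower-triangular with 1s on the diagonal, up to permutation), solve by back-substitution:
  V =
[[-1, 1, 1, 0],
 [1, -1, 1, 1],
 [1, 1, 0, 0],
 [1, 0, 0, 0]]
  V a = (0, 8, 4, 3)
Solving gives a = (3, 1, 2, 4).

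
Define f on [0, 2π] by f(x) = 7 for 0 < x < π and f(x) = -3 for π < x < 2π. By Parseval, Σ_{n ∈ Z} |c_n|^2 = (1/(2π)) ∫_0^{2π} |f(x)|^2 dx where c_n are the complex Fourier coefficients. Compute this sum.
Σ |c_n|^2 = 29

Parseval equates the L^2 energy of f (normalised by 1/(2π)) with the ℓ^2 sum of its Fourier coefficients: (1/(2π)) ∫_0^{2π} |f|^2 = Σ |c_n|^2.
Compute the left side: (1/(2π)) [∫_0^π 7^2 dx + ∫_π^{2π} (-3)^2 dx] = (1/(2π)) · (49π + 9π) = (49 + 9)/2 = 29.
So Σ_{n ∈ Z} |c_n|^2 = 29.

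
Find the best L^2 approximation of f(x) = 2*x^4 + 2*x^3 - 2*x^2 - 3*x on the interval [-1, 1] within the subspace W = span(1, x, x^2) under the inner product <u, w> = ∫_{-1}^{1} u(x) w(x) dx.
g(x) = -2*x^2/7 - 9*x/5 - 6/35

The best approximation g ∈ W is the orthogonal projection of f onto W. Writing g = a_0 + a_1 x + a_2 x^2, the coefficients solve the normal equations G · a = b where
  G_{ij} = <φ_i, φ_j> and b_i = <f, φ_i>, with φ_0 = 1, φ_1 = x, φ_2 = x^2.
G =
  [2, 0, 2/3]
  [0, 2/3, 0]
  [2/3, 0, 2/5],
b = (-8/15, -6/5, -8/35).
Solving gives a_0 = -6/35, a_1 = -9/5, a_2 = -2/7, so
  g(x) = -2*x^2/7 - 9*x/5 - 6/35.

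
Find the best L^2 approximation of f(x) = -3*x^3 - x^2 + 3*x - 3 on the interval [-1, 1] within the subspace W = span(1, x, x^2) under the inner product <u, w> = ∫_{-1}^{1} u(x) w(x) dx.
g(x) = -x^2 + 6*x/5 - 3

The best approximation g ∈ W is the orthogonal projection of f onto W. Writing g = a_0 + a_1 x + a_2 x^2, the coefficients solve the normal equations G · a = b where
  G_{ij} = <φ_i, φ_j> and b_i = <f, φ_i>, with φ_0 = 1, φ_1 = x, φ_2 = x^2.
G =
  [2, 0, 2/3]
  [0, 2/3, 0]
  [2/3, 0, 2/5],
b = (-20/3, 4/5, -12/5).
Solving gives a_0 = -3, a_1 = 6/5, a_2 = -1, so
  g(x) = -x^2 + 6*x/5 - 3.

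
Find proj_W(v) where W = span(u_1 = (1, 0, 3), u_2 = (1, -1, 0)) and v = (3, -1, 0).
proj_W(v) = (39/19, -37/19, 6/19)

Set up U = [u_1 | ... | u_2] ∈ R^(3×2). The projector onto W = col(U) is P = U (U^T U)^(-1) U^T.
Compute U^T U =
  [10, 1]
  [1, 2],
and U^T v = (3, 4).
Solve U^T U · c = U^T v for the coefficients: c = (2/19, 37/19). The projection is proj_W(v) = U c.
Check: (v - proj_W(v)) · u_1 = 0  (should be 0).
Check: (v - proj_W(v)) · u_2 = 0  (should be 0).
Result: proj_W(v) = (39/19, -37/19, 6/19).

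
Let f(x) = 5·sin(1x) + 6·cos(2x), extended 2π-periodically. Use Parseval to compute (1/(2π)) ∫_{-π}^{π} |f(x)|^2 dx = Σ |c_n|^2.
Σ |c_n|^2 = 61/2

Expand |f|^2 and use orthogonality of {sin(nx), cos(mx)} on [-π, π]:
  ∫_{-π}^{π} sin(nx)^2 dx = π, ∫ cos(mx)^2 dx = π, and cross terms integrate to 0.
So ∫_{-π}^{π} f(x)^2 dx = 5^2 · π + 6^2 · π = (25 + 36)π.
Divide by 2π: (25 + 36)/2 = 61/2.
By Parseval, this equals Σ |c_n|^2.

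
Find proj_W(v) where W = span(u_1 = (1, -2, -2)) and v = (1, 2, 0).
proj_W(v) = (-1/3, 2/3, 2/3)

Set up U = [u_1 | ... | u_1] ∈ R^(3×1). The projector onto W = col(U) is P = U (U^T U)^(-1) U^T.
Compute U^T U =
  [9],
and U^T v = (-3).
Solve U^T U · c = U^T v for the coefficients: c = (-1/3). The projection is proj_W(v) = U c.
Check: (v - proj_W(v)) · u_1 = 0  (should be 0).
Result: proj_W(v) = (-1/3, 2/3, 2/3).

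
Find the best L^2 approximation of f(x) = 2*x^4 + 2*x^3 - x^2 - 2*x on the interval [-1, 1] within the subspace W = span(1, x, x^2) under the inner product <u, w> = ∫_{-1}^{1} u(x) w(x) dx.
g(x) = 5*x^2/7 - 4*x/5 - 6/35

The best approximation g ∈ W is the orthogonal projection of f onto W. Writing g = a_0 + a_1 x + a_2 x^2, the coefficients solve the normal equations G · a = b where
  G_{ij} = <φ_i, φ_j> and b_i = <f, φ_i>, with φ_0 = 1, φ_1 = x, φ_2 = x^2.
G =
  [2, 0, 2/3]
  [0, 2/3, 0]
  [2/3, 0, 2/5],
b = (2/15, -8/15, 6/35).
Solving gives a_0 = -6/35, a_1 = -4/5, a_2 = 5/7, so
  g(x) = 5*x^2/7 - 4*x/5 - 6/35.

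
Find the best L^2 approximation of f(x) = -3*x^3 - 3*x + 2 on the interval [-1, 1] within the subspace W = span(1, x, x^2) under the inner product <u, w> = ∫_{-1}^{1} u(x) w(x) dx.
g(x) = 2 - 24*x/5

The best approximation g ∈ W is the orthogonal projection of f onto W. Writing g = a_0 + a_1 x + a_2 x^2, the coefficients solve the normal equations G · a = b where
  G_{ij} = <φ_i, φ_j> and b_i = <f, φ_i>, with φ_0 = 1, φ_1 = x, φ_2 = x^2.
G =
  [2, 0, 2/3]
  [0, 2/3, 0]
  [2/3, 0, 2/5],
b = (4, -16/5, 4/3).
Solving gives a_0 = 2, a_1 = -24/5, a_2 = 0, so
  g(x) = 2 - 24*x/5.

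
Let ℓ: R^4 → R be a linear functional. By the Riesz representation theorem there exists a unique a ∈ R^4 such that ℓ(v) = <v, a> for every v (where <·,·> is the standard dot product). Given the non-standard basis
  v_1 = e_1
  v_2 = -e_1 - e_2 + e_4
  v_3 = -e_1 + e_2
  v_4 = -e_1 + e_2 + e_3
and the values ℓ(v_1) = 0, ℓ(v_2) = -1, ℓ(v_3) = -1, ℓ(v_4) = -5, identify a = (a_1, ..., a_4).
a = (0, -1, -4, -2)

Write a = (a_1, ..., a_4) in the standard basis. For each basis vector v_i, ℓ(v_i) = <v_i, a> is a linear equation in the a_j's. Collect the n equations into a matrix system V a = ℓ, where row i of V is v_i (expressed in the standard basis). Since V is invertible (lower-triangular with 1s on the diagonal, up to permutation), solve by back-substitution:
  V =
[[1, 0, 0, 0],
 [-1, -1, 0, 1],
 [-1, 1, 0, 0],
 [-1, 1, 1, 0]]
  V a = (0, -1, -1, -5)
Solving gives a = (0, -1, -4, -2).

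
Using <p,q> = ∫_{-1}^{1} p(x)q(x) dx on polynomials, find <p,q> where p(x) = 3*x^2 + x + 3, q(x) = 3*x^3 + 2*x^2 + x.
<p,q> = 124/15

Expand the product: p(x)·q(x) = 9*x^5 + 9*x^4 + 14*x^3 + 7*x^2 + 3*x.
∫_{-1}^{1} of each monomial x^k gives [2/(k+1) if k even, 0 if k odd]. Integrating term-by-term (or equivalently evaluating the antiderivative F(x) = 3*x^6/2 + 9*x^5/5 + 7*x^4/2 + 7*x^3/3 + 3*x^2/2 at the endpoints):
  F(1) − F(−1) = 319/30 − (71/30) = 124/15.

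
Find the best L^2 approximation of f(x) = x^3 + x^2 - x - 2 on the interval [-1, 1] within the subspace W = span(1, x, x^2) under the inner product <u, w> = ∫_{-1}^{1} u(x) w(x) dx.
g(x) = x^2 - 2*x/5 - 2

The best approximation g ∈ W is the orthogonal projection of f onto W. Writing g = a_0 + a_1 x + a_2 x^2, the coefficients solve the normal equations G · a = b where
  G_{ij} = <φ_i, φ_j> and b_i = <f, φ_i>, with φ_0 = 1, φ_1 = x, φ_2 = x^2.
G =
  [2, 0, 2/3]
  [0, 2/3, 0]
  [2/3, 0, 2/5],
b = (-10/3, -4/15, -14/15).
Solving gives a_0 = -2, a_1 = -2/5, a_2 = 1, so
  g(x) = x^2 - 2*x/5 - 2.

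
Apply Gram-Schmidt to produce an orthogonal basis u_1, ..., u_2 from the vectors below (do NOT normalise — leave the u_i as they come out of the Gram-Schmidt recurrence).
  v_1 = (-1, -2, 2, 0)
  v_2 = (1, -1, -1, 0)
Orthogonal basis:
  u_1 = (-1, -2, 2, 0)
  u_2 = (8/9, -11/9, -7/9, 0)

Apply the Gram-Schmidt recurrence
  u_1 = v_1
  u_i = v_i − Σ_{j<i} ((v_i · u_j) / (u_j · u_j)) · u_j.

Step by step this gives:
  u_1 = (-1, -2, 2, 0)
  u_2 = (8/9, -11/9, -7/9, 0)

Orthogonality check:
  u_2 · u_1 = 0 (should be 0)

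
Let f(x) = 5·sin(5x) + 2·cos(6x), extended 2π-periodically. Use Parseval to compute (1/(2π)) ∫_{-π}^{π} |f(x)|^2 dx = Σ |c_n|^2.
Σ |c_n|^2 = 29/2

Expand |f|^2 and use orthogonality of {sin(nx), cos(mx)} on [-π, π]:
  ∫_{-π}^{π} sin(nx)^2 dx = π, ∫ cos(mx)^2 dx = π, and cross terms integrate to 0.
So ∫_{-π}^{π} f(x)^2 dx = 5^2 · π + 2^2 · π = (25 + 4)π.
Divide by 2π: (25 + 4)/2 = 29/2.
By Parseval, this equals Σ |c_n|^2.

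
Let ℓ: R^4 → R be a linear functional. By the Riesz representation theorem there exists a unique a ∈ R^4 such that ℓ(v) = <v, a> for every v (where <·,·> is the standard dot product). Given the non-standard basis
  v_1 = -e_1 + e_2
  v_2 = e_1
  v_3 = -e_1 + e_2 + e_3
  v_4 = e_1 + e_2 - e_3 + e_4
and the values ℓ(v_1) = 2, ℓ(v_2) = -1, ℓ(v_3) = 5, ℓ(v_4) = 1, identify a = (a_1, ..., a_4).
a = (-1, 1, 3, 4)

Write a = (a_1, ..., a_4) in the standard basis. For each basis vector v_i, ℓ(v_i) = <v_i, a> is a linear equation in the a_j's. Collect the n equations into a matrix system V a = ℓ, where row i of V is v_i (expressed in the standard basis). Since V is invertible (lower-triangular with 1s on the diagonal, up to permutation), solve by back-substitution:
  V =
[[-1, 1, 0, 0],
 [1, 0, 0, 0],
 [-1, 1, 1, 0],
 [1, 1, -1, 1]]
  V a = (2, -1, 5, 1)
Solving gives a = (-1, 1, 3, 4).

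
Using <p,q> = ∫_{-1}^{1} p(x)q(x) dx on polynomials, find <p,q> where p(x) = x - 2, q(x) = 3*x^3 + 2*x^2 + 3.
<p,q> = -202/15

Expand the product: p(x)·q(x) = 3*x^4 - 4*x^3 - 4*x^2 + 3*x - 6.
∫_{-1}^{1} of each monomial x^k gives [2/(k+1) if k even, 0 if k odd]. Integrating term-by-term (or equivalently evaluating the antiderivative F(x) = 3*x^5/5 - x^4 - 4*x^3/3 + 3*x^2/2 - 6*x at the endpoints):
  F(1) − F(−1) = -187/30 − (217/30) = -202/15.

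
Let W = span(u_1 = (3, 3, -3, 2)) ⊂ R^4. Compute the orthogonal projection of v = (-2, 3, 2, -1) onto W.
proj_W(v) = (-15/31, -15/31, 15/31, -10/31)

Set up U = [u_1 | ... | u_1] ∈ R^(4×1). The projector onto W = col(U) is P = U (U^T U)^(-1) U^T.
Compute U^T U =
  [31],
and U^T v = (-5).
Solve U^T U · c = U^T v for the coefficients: c = (-5/31). The projection is proj_W(v) = U c.
Check: (v - proj_W(v)) · u_1 = 0  (should be 0).
Result: proj_W(v) = (-15/31, -15/31, 15/31, -10/31).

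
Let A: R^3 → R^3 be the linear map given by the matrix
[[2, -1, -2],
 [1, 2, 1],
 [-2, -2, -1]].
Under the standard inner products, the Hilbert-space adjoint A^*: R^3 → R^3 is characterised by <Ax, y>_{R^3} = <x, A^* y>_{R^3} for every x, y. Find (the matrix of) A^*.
A^* = A^T =
[[2, 1, -2],
 [-1, 2, -2],
 [-2, 1, -1]]

For real matrices with standard dot products, the defining identity <Ax, y> = <x, A^* y> gives (Ax)^T y = x^T (A^*) y, i.e. x^T A^T y = x^T (A^*) y. Since this holds for all x, y, we must have A^* = A^T. Therefore
A^* =
[[2, 1, -2],
 [-1, 2, -2],
 [-2, 1, -1]].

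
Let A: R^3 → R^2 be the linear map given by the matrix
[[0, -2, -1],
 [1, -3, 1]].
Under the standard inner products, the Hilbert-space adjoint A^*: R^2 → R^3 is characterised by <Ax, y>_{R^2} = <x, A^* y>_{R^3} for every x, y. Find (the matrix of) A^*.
A^* = A^T =
[[0, 1],
 [-2, -3],
 [-1, 1]]

For real matrices with standard dot products, the defining identity <Ax, y> = <x, A^* y> gives (Ax)^T y = x^T (A^*) y, i.e. x^T A^T y = x^T (A^*) y. Since this holds for all x, y, we must have A^* = A^T. Therefore
A^* =
[[0, 1],
 [-2, -3],
 [-1, 1]].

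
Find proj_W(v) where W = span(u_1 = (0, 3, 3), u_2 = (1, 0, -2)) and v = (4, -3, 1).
proj_W(v) = (0, -1, -1)

Set up U = [u_1 | ... | u_2] ∈ R^(3×2). The projector onto W = col(U) is P = U (U^T U)^(-1) U^T.
Compute U^T U =
  [18, -6]
  [-6, 5],
and U^T v = (-6, 2).
Solve U^T U · c = U^T v for the coefficients: c = (-1/3, 0). The projection is proj_W(v) = U c.
Check: (v - proj_W(v)) · u_1 = 0  (should be 0).
Check: (v - proj_W(v)) · u_2 = 0  (should be 0).
Result: proj_W(v) = (0, -1, -1).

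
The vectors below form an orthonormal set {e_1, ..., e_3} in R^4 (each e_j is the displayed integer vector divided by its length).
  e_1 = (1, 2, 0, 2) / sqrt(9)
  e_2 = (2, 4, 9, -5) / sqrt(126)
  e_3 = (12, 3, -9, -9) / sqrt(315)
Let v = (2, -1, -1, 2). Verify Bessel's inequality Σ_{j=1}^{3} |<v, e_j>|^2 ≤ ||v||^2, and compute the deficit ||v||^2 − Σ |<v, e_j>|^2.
Σ |<v, e_j>|^2 = 51/10; ||v||^2 = 10; deficit = 49/10

Write each e_j = u_j / sqrt(<u_j, u_j>) where u_j is the displayed integer vector. Then <v, e_j> = <v, u_j> / sqrt(<u_j, u_j>), so |<v, e_j>|^2 = <v, u_j>^2 / <u_j, u_j>.
Coefficients: <v, e_1> = 4/sqrt(9), <v, e_2> = -19/sqrt(126), <v, e_3> = 12/sqrt(315).
Square and sum: Σ |<v, e_j>|^2 = 51/10.
Compute ||v||^2 = v·v = 10.
Deficit = 10 − 51/10 = 49/10 ≥ 0, confirming Bessel's inequality. (The deficit equals ||v − Σ <v,e_j> e_j||^2, the squared distance from v to span{e_j}.)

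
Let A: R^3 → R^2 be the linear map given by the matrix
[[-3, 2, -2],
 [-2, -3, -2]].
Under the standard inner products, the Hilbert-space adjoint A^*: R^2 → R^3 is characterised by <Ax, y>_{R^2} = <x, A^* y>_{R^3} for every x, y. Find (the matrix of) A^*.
A^* = A^T =
[[-3, -2],
 [2, -3],
 [-2, -2]]

For real matrices with standard dot products, the defining identity <Ax, y> = <x, A^* y> gives (Ax)^T y = x^T (A^*) y, i.e. x^T A^T y = x^T (A^*) y. Since this holds for all x, y, we must have A^* = A^T. Therefore
A^* =
[[-3, -2],
 [2, -3],
 [-2, -2]].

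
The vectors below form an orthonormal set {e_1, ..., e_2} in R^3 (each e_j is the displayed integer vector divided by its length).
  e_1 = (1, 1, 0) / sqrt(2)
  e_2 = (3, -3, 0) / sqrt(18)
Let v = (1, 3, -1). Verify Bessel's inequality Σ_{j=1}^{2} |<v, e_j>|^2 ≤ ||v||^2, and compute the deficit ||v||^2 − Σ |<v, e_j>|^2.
Σ |<v, e_j>|^2 = 10; ||v||^2 = 11; deficit = 1

Write each e_j = u_j / sqrt(<u_j, u_j>) where u_j is the displayed integer vector. Then <v, e_j> = <v, u_j> / sqrt(<u_j, u_j>), so |<v, e_j>|^2 = <v, u_j>^2 / <u_j, u_j>.
Coefficients: <v, e_1> = 4/sqrt(2), <v, e_2> = -6/sqrt(18).
Square and sum: Σ |<v, e_j>|^2 = 10.
Compute ||v||^2 = v·v = 11.
Deficit = 11 − 10 = 1 ≥ 0, confirming Bessel's inequality. (The deficit equals ||v − Σ <v,e_j> e_j||^2, the squared distance from v to span{e_j}.)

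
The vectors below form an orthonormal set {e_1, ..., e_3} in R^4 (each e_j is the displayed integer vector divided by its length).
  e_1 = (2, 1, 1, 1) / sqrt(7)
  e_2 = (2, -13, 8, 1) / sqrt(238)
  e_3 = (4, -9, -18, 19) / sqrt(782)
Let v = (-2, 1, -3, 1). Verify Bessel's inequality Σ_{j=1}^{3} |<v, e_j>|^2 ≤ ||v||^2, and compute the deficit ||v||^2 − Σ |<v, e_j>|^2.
Σ |<v, e_j>|^2 = 329/23; ||v||^2 = 15; deficit = 16/23

Write each e_j = u_j / sqrt(<u_j, u_j>) where u_j is the displayed integer vector. Then <v, e_j> = <v, u_j> / sqrt(<u_j, u_j>), so |<v, e_j>|^2 = <v, u_j>^2 / <u_j, u_j>.
Coefficients: <v, e_1> = -5/sqrt(7), <v, e_2> = -40/sqrt(238), <v, e_3> = 56/sqrt(782).
Square and sum: Σ |<v, e_j>|^2 = 329/23.
Compute ||v||^2 = v·v = 15.
Deficit = 15 − 329/23 = 16/23 ≥ 0, confirming Bessel's inequality. (The deficit equals ||v − Σ <v,e_j> e_j||^2, the squared distance from v to span{e_j}.)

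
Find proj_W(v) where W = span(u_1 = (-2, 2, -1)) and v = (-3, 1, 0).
proj_W(v) = (-16/9, 16/9, -8/9)

Set up U = [u_1 | ... | u_1] ∈ R^(3×1). The projector onto W = col(U) is P = U (U^T U)^(-1) U^T.
Compute U^T U =
  [9],
and U^T v = (8).
Solve U^T U · c = U^T v for the coefficients: c = (8/9). The projection is proj_W(v) = U c.
Check: (v - proj_W(v)) · u_1 = 0  (should be 0).
Result: proj_W(v) = (-16/9, 16/9, -8/9).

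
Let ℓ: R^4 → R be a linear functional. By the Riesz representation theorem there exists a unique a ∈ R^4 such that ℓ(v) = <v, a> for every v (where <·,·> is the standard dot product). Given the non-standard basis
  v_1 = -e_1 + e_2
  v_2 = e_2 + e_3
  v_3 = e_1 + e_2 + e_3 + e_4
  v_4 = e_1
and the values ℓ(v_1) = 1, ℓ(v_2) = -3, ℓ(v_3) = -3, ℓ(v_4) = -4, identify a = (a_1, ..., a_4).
a = (-4, -3, 0, 4)

Write a = (a_1, ..., a_4) in the standard basis. For each basis vector v_i, ℓ(v_i) = <v_i, a> is a linear equation in the a_j's. Collect the n equations into a matrix system V a = ℓ, where row i of V is v_i (expressed in the standard basis). Since V is invertible (lower-triangular with 1s on the diagonal, up to permutation), solve by back-substitution:
  V =
[[-1, 1, 0, 0],
 [0, 1, 1, 0],
 [1, 1, 1, 1],
 [1, 0, 0, 0]]
  V a = (1, -3, -3, -4)
Solving gives a = (-4, -3, 0, 4).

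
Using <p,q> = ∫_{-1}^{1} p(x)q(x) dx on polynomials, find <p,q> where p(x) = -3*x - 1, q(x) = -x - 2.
<p,q> = 6

Expand the product: p(x)·q(x) = 3*x^2 + 7*x + 2.
∫_{-1}^{1} of each monomial x^k gives [2/(k+1) if k even, 0 if k odd]. Integrating term-by-term (or equivalently evaluating the antiderivative F(x) = x^3 + 7*x^2/2 + 2*x at the endpoints):
  F(1) − F(−1) = 13/2 − (1/2) = 6.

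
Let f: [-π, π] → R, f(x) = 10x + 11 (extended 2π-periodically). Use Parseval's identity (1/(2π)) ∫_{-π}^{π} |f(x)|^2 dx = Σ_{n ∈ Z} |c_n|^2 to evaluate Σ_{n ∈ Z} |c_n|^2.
Σ |c_n|^2 = 100π^2/3 + 121

Expand and integrate term by term over [-π, π]:
  ∫ (10x)^2 dx = 100·(2π^3/3); ∫ 2·10·(11)·x dx = 0 (odd integrand); ∫ 11^2 dx = 121·2π.
So (1/(2π)) ∫_{-π}^{π} (10x + 11)^2 dx = 100π^2/3 + 121 = 100π^2/3 + 121.
Parseval ⇒ Σ |c_n|^2 = 100π^2/3 + 121.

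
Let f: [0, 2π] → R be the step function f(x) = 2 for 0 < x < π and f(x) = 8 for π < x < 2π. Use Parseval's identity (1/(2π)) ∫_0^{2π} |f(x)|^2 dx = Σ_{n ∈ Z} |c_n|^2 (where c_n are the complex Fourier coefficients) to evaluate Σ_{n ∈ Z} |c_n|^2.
Σ |c_n|^2 = 34

Parseval equates the L^2 energy of f (normalised by 1/(2π)) with the ℓ^2 sum of its Fourier coefficients: (1/(2π)) ∫_0^{2π} |f|^2 = Σ |c_n|^2.
Compute the left side: (1/(2π)) [∫_0^π 2^2 dx + ∫_π^{2π} 8^2 dx] = (1/(2π)) · (4π + 64π) = (4 + 64)/2 = 34.
So Σ_{n ∈ Z} |c_n|^2 = 34.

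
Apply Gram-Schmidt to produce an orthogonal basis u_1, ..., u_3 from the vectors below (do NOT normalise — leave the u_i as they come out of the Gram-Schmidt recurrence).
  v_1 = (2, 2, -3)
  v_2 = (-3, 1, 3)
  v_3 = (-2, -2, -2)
Orthogonal basis:
  u_1 = (2, 2, -3)
  u_2 = (-25/17, 43/17, 12/17)
  u_3 = (-180/77, -60/77, -160/77)

Apply the Gram-Schmidt recurrence
  u_1 = v_1
  u_i = v_i − Σ_{j<i} ((v_i · u_j) / (u_j · u_j)) · u_j.

Step by step this gives:
  u_1 = (2, 2, -3)
  u_2 = (-25/17, 43/17, 12/17)
  u_3 = (-180/77, -60/77, -160/77)

Orthogonality check:
  u_2 · u_1 = 0 (should be 0)
  u_3 · u_1 = 0 (should be 0)
  u_3 · u_2 = 0 (should be 0)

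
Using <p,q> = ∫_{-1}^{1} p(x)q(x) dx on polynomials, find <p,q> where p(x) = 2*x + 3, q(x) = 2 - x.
<p,q> = 32/3

Expand the product: p(x)·q(x) = -2*x^2 + x + 6.
∫_{-1}^{1} of each monomial x^k gives [2/(k+1) if k even, 0 if k odd]. Integrating term-by-term (or equivalently evaluating the antiderivative F(x) = -2*x^3/3 + x^2/2 + 6*x at the endpoints):
  F(1) − F(−1) = 35/6 − (-29/6) = 32/3.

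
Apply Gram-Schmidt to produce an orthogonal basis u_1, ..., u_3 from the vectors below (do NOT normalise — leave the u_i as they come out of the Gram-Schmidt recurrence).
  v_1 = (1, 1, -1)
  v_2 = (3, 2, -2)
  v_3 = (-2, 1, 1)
Orthogonal basis:
  u_1 = (1, 1, -1)
  u_2 = (2/3, -1/3, 1/3)
  u_3 = (0, 1, 1)

Apply the Gram-Schmidt recurrence
  u_1 = v_1
  u_i = v_i − Σ_{j<i} ((v_i · u_j) / (u_j · u_j)) · u_j.

Step by step this gives:
  u_1 = (1, 1, -1)
  u_2 = (2/3, -1/3, 1/3)
  u_3 = (0, 1, 1)

Orthogonality check:
  u_2 · u_1 = 0 (should be 0)
  u_3 · u_1 = 0 (should be 0)
  u_3 · u_2 = 0 (should be 0)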